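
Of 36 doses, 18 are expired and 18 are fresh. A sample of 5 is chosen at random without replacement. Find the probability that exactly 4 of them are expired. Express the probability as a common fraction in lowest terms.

There are C(36,5) = 376992 ways to choose 5 from 36.
Selections with exactly 4 expired: choose 4 of the 18 expired and 1 of the 18 fresh, C(18,4)·C(18,1) = 3060·18 = 55080.
Probability = 55080/376992 = 45/308.

45/308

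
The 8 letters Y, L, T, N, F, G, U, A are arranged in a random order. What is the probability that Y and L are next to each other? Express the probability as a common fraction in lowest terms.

1/4

There are 8! = 40320 arrangements.
Treat Y and L as a block: 7! arrangements of the blocks × 2 orders within the block = 2·5040 = 10080.
Probability = 10080/40320 = 1/4.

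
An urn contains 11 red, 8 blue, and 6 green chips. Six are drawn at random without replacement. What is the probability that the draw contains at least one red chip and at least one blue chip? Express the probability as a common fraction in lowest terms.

7351/8050

There are C(25,6) = 177100 possible draws.
By inclusion-exclusion on the complements, draws missing all red or all blue: C(14,6) + C(17,6) − C(6,6) = 3003 + 12376 − 1 = 15378.
So draws with at least one of each: 177100 − 15378 = 161722, probability 161722/177100 = 7351/8050.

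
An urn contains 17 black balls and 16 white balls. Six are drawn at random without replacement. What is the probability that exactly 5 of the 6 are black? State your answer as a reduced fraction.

There are C(33,6) = 1107568 ways to choose 6 from 33.
Selections with exactly 5 black: choose 5 of the 17 black and 1 of the 16 white, C(17,5)·C(16,1) = 6188·16 = 99008.
Probability = 99008/1107568 = 884/9889.

884/9889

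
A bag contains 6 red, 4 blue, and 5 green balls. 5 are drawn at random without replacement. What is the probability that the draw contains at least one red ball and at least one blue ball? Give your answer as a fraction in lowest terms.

2416/3003

There are C(15,5) = 3003 possible draws.
By inclusion-exclusion on the complements, draws missing all red or all blue: C(9,5) + C(11,5) − C(5,5) = 126 + 462 − 1 = 587.
So draws with at least one of each: 3003 − 587 = 2416, probability 2416/3003.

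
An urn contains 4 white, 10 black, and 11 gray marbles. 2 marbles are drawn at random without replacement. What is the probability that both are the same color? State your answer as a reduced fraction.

53/150

There are C(25,2) = 300 ways to draw 2 marbles.
All same color: C(4,2) + C(10,2) + C(11,2) = 6 + 45 + 55 = 106.
Probability = 106/300 = 53/150.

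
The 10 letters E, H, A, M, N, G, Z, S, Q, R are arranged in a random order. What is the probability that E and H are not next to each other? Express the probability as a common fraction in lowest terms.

There are 10! = 3628800 arrangements.
Arrangements with E and H adjacent: 2·9! = 725760.
So not adjacent: 3628800 − 725760 = 2903040, probability 2903040/3628800 = 4/5.

4/5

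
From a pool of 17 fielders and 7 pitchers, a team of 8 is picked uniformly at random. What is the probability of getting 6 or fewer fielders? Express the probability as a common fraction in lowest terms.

There are C(24,8) = 735471 ways to choose the 8.
Count the complement (more than 6 fielders): C(17,7)·C(7,1) + C(17,8)·C(7,0) = 136136 + 24310 = 160446.
Probability = 1 − 160446/735471 = 575025/735471 = 1025/1311.

1025/1311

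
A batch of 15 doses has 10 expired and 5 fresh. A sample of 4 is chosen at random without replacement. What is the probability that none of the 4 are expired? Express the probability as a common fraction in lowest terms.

There are C(15,4) = 1365 possible selections.
Selections with no expired (all fresh): C(5,4) = 5.
Probability = 5/1365 = 1/273.

1/273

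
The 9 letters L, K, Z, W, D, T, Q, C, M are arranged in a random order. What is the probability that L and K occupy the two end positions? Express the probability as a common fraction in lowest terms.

There are 9! = 362880 arrangements.
Place L and K at the ends in 2 ways, arrange the remaining 7 in 7! = 5040 ways: 2·5040 = 10080.
Probability = 10080/362880 = 1/36.

1/36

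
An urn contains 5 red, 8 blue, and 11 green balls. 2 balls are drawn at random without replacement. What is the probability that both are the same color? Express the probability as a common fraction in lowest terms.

There are C(24,2) = 276 ways to draw 2 balls.
All same color: C(5,2) + C(8,2) + C(11,2) = 10 + 28 + 55 = 93.
Probability = 93/276 = 31/92.

31/92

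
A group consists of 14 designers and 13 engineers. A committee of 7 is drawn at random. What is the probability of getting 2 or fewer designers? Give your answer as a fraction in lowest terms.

There are C(27,7) = 888030 ways to choose the 7.
Favorable selections (2 or fewer designers): C(14,0)·C(13,7) + C(14,1)·C(13,6) + C(14,2)·C(13,5) = 1716 + 24024 + 117117 = 142857.
Probability = 142857/888030 = 37/230.

37/230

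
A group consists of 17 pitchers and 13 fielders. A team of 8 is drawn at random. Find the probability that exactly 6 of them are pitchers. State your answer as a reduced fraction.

24752/150075

The sample space is all 8-subsets of the 30: C(30,8) = 5852925.
Selections with exactly 6 pitchers: choose 6 of the 17 pitchers and 2 of the 13 fielders, C(17,6)·C(13,2) = 12376·78 = 965328.
Probability = 965328/5852925 = 24752/150075.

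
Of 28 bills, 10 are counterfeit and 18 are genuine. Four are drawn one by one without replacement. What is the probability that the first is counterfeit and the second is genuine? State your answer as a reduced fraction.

5/21

Multiply the conditional probabilities at each draw: 10/28 · 18/27 = 180/756 = 5/21.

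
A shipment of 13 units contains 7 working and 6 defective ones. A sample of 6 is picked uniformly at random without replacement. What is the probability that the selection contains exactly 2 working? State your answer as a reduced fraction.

105/572

Total number of selections: C(13,6) = 1716.
Selections with exactly 2 working: choose 2 of the 7 working and 4 of the 6 defective, C(7,2)·C(6,4) = 21·15 = 315.
Probability = 315/1716 = 105/572.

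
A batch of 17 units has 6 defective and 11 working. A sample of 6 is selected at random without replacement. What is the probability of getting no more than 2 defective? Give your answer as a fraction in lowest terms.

There are C(17,6) = 12376 ways to choose the 6.
Favorable selections (no more than 2 defective): C(6,0)·C(11,6) + C(6,1)·C(11,5) + C(6,2)·C(11,4) = 462 + 2772 + 4950 = 8184.
Probability = 8184/12376 = 1023/1547.

1023/1547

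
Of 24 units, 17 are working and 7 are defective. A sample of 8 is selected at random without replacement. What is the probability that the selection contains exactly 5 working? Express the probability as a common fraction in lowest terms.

There are C(24,8) = 735471 ways to choose 8 from 24.
Selections with exactly 5 working: choose 5 of the 17 working and 3 of the 7 defective, C(17,5)·C(7,3) = 6188·35 = 216580.
Probability = 216580/735471 = 12740/43263.

12740/43263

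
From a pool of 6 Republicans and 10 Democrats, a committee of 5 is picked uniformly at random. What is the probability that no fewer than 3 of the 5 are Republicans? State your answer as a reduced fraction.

22/91

Total selections: C(16,5) = 4368.
Favorable selections (no fewer than 3 Republicans): C(6,3)·C(10,2) + C(6,4)·C(10,1) + C(6,5)·C(10,0) = 900 + 150 + 6 = 1056.
Probability = 1056/4368 = 22/91.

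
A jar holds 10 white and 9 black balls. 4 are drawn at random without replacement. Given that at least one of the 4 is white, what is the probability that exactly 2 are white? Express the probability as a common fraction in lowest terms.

Work in counts. Selections with at least one white: C(19,4) − C(9,4) = 3876 − 126 = 3750.
Of those, selections where exactly 2 are white: C(10,2)·C(9,2) = 45·36 = 1620.
Conditional probability = 1620/3750 = 54/125.

54/125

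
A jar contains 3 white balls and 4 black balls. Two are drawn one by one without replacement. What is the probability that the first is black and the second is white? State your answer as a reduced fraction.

Multiply the conditional probabilities at each draw: 4/7 · 3/6 = 12/42 = 2/7.

2/7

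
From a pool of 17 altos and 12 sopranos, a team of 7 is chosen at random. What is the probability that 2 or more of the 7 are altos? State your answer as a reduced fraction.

Total selections: C(29,7) = 1560780.
Count the complement (fewer than 2 altos): C(17,0)·C(12,7) + C(17,1)·C(12,6) = 792 + 15708 = 16500.
Probability = 1 − 16500/1560780 = 1544280/1560780 = 25738/26013.

25738/26013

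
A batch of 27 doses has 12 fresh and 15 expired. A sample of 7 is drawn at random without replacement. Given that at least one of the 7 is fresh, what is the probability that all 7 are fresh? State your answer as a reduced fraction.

Work in counts. Selections with at least one fresh: C(27,7) − C(15,7) = 888030 − 6435 = 881595.
Of those, selections where all 7 are fresh: C(12,7) = 792.
Conditional probability = 792/881595 = 8/8905.

8/8905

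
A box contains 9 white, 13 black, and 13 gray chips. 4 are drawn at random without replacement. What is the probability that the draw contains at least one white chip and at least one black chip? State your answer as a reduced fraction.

3081/5236

There are C(35,4) = 52360 possible draws.
By inclusion-exclusion on the complements, draws missing all white or all black: C(26,4) + C(22,4) − C(13,4) = 14950 + 7315 − 715 = 21550.
So draws with at least one of each: 52360 − 21550 = 30810, probability 30810/52360 = 3081/5236.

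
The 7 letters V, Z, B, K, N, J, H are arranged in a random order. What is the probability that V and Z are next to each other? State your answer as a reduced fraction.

There are 7! = 5040 arrangements.
Treat V and Z as a block: 6! arrangements of the blocks × 2 orders within the block = 2·720 = 1440.
Probability = 1440/5040 = 2/7.

2/7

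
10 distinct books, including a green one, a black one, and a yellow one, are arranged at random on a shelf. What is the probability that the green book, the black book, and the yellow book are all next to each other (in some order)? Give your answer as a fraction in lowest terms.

There are 10! = 3628800 arrangements.
Treat the three as one block: 8! placements × 3! orders within the block = 40320·6 = 241920.
Probability = 241920/3628800 = 1/15.

1/15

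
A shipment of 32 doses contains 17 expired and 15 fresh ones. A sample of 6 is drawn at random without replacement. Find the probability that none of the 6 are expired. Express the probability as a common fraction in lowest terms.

715/129456

There are C(32,6) = 906192 possible selections.
Selections with no expired (all fresh): C(15,6) = 5005.
Probability = 5005/906192 = 715/129456.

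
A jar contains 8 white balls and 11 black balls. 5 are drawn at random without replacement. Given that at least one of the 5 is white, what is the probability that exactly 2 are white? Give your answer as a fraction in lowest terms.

Work in counts. Selections with at least one white: C(19,5) − C(11,5) = 11628 − 462 = 11166.
Of those, selections where exactly 2 are white: C(8,2)·C(11,3) = 28·165 = 4620.
Conditional probability = 4620/11166 = 770/1861.

770/1861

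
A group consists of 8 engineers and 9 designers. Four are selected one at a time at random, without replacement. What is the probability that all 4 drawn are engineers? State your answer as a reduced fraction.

1/34

Multiply the conditional probabilities at each draw: 8/17 · 7/16 · 6/15 · 5/14 = 1680/57120 = 1/34.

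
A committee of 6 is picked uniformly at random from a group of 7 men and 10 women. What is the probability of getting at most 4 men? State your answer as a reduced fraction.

Total selections: C(17,6) = 12376.
Favorable selections (at most 4 men): C(7,0)·C(10,6) + C(7,1)·C(10,5) + C(7,2)·C(10,4) + C(7,3)·C(10,3) + C(7,4)·C(10,2) = 210 + 1764 + 4410 + 4200 + 1575 = 12159.
Probability = 12159/12376 = 1737/1768.

1737/1768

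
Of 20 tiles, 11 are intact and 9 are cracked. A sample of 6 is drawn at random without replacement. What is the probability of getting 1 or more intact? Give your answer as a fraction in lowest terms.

Total selections: C(20,6) = 38760.
The complement is all 6 are cracked: C(9,6) = 84.
Probability = 1 − 84/38760 = 38676/38760 = 3223/3230.

3223/3230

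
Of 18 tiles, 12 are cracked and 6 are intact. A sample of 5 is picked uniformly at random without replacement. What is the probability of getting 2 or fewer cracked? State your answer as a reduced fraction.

251/1428

There are C(18,5) = 8568 ways to choose the 5.
Favorable selections (2 or fewer cracked): C(12,0)·C(6,5) + C(12,1)·C(6,4) + C(12,2)·C(6,3) = 6 + 180 + 1320 = 1506.
Probability = 1506/8568 = 251/1428.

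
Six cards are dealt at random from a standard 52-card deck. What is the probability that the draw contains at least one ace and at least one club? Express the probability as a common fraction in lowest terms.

There are C(52,6) = 20358520 possible draws.
By inclusion-exclusion on the complements, draws missing all aces or all clubs: C(48,6) + C(39,6) − C(36,6) = 12271512 + 3262623 − 1947792 = 13586343.
So draws with at least one of each: 20358520 − 13586343 = 6772177, probability 6772177/20358520.

6772177/20358520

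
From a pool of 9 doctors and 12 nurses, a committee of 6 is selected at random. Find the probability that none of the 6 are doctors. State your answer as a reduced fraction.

There are C(21,6) = 54264 possible selections.
Selections with no doctors (all nurses): C(12,6) = 924.
Probability = 924/54264 = 11/646.

11/646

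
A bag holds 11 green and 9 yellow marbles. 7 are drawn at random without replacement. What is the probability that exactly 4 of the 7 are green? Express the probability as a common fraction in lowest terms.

231/646

The sample space is all 7-subsets of the 20: C(20,7) = 77520.
Selections with exactly 4 green: choose 4 of the 11 green and 3 of the 9 yellow, C(11,4)·C(9,3) = 330·84 = 27720.
Probability = 27720/77520 = 231/646.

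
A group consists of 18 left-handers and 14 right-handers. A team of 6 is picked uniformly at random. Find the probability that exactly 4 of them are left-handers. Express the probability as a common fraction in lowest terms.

Total number of selections: C(32,6) = 906192.
Selections with exactly 4 left-handers: choose 4 of the 18 left-handers and 2 of the 14 right-handers, C(18,4)·C(14,2) = 3060·91 = 278460.
Probability = 278460/906192 = 1105/3596.

1105/3596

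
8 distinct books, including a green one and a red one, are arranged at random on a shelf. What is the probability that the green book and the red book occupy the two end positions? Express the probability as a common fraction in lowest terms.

There are 8! = 40320 arrangements.
Place the green book and the red book at the ends in 2 ways, arrange the remaining 6 in 6! = 720 ways: 2·720 = 1440.
Probability = 1440/40320 = 1/28.

1/28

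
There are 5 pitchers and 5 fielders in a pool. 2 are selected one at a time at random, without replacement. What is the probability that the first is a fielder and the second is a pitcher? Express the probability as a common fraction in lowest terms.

Multiply the conditional probabilities at each draw: 5/10 · 5/9 = 25/90 = 5/18.

5/18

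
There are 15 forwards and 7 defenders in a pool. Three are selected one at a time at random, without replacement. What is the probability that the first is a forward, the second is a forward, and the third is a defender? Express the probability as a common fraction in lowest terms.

7/44

Multiply the conditional probabilities at each draw: 15/22 · 14/21 · 7/20 = 1470/9240 = 7/44.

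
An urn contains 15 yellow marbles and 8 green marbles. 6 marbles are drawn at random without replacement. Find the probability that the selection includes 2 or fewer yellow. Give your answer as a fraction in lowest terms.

Total selections: C(23,6) = 100947.
Favorable selections (2 or fewer yellow): C(15,0)·C(8,6) + C(15,1)·C(8,5) + C(15,2)·C(8,4) = 28 + 840 + 7350 = 8218.
Probability = 8218/100947 = 1174/14421.

1174/14421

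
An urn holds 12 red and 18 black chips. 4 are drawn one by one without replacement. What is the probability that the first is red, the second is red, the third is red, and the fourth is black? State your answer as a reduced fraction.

Multiply the conditional probabilities at each draw: 12/30 · 11/29 · 10/28 · 18/27 = 23760/657720 = 22/609.

22/609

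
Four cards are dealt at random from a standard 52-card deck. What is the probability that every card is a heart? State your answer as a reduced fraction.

There are C(52,4) = 270725 possible 4-card hands.
Hands that are all hearts: C(13,4) = 715.
Probability = 715/270725 = 11/4165.

11/4165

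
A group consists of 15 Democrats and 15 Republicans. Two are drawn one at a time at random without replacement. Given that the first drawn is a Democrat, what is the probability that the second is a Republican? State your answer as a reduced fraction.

15/29

After removing one Democrat, 29 remain: 14 Democrats and 15 Republicans.
So the probability the next is a Republican is 15/29.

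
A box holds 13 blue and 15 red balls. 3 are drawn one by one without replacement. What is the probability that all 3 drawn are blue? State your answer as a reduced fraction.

Multiply the conditional probabilities at each draw: 13/28 · 12/27 · 11/26 = 1716/19656 = 11/126.

11/126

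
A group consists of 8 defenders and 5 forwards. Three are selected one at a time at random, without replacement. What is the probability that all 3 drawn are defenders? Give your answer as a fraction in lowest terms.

Multiply the conditional probabilities at each draw: 8/13 · 7/12 · 6/11 = 336/1716 = 28/143.

28/143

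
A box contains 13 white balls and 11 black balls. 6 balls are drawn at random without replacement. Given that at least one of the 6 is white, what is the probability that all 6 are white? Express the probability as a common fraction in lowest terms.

Work in counts. Selections with at least one white: C(24,6) − C(11,6) = 134596 − 462 = 134134.
Of those, selections where all 6 are white: C(13,6) = 1716.
Conditional probability = 1716/134134 = 6/469.

6/469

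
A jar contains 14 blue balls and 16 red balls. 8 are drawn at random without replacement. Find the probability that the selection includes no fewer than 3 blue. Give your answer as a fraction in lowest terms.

There are C(30,8) = 5852925 ways to choose the 8.
Count the complement (fewer than 3 blue): C(14,0)·C(16,8) + C(14,1)·C(16,7) + C(14,2)·C(16,6) = 12870 + 160160 + 728728 = 901758.
Probability = 1 − 901758/5852925 = 4951167/5852925 = 126953/150075.

126953/150075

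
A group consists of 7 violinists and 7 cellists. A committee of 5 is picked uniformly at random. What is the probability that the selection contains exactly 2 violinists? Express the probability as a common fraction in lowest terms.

The sample space is all 5-subsets of the 14: C(14,5) = 2002.
Selections with exactly 2 violinists: choose 2 of the 7 violinists and 3 of the 7 cellists, C(7,2)·C(7,3) = 21·35 = 735.
Probability = 735/2002 = 105/286.

105/286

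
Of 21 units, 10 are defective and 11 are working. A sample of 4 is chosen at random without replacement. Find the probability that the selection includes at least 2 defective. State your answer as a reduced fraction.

89/133

Total selections: C(21,4) = 5985.
Count the complement (fewer than 2 defective): C(10,0)·C(11,4) + C(10,1)·C(11,3) = 330 + 1650 = 1980.
Probability = 1 − 1980/5985 = 4005/5985 = 89/133.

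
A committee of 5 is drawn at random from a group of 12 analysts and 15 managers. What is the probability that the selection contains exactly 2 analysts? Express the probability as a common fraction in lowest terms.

There are C(27,5) = 80730 ways to choose 5 from 27.
Selections with exactly 2 analysts: choose 2 of the 12 analysts and 3 of the 15 managers, C(12,2)·C(15,3) = 66·455 = 30030.
Probability = 30030/80730 = 77/207.

77/207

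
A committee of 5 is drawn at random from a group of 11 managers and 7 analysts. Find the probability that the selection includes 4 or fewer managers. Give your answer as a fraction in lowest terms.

There are C(18,5) = 8568 ways to choose the 5.
Favorable selections (4 or fewer managers): C(11,0)·C(7,5) + C(11,1)·C(7,4) + C(11,2)·C(7,3) + C(11,3)·C(7,2) + C(11,4)·C(7,1) = 21 + 385 + 1925 + 3465 + 2310 = 8106.
Probability = 8106/8568 = 193/204.

193/204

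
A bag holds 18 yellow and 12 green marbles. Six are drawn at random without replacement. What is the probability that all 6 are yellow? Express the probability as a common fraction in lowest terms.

68/2175

There are C(30,6) = 593775 possible selections.
Selections with all yellow: C(18,6) = 18564.
Probability = 18564/593775 = 68/2175.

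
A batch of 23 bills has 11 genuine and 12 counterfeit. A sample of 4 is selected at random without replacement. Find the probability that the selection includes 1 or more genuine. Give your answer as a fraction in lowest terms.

There are C(23,4) = 8855 ways to choose the 4.
The complement is all 4 are counterfeit: C(12,4) = 495.
Probability = 1 − 495/8855 = 8360/8855 = 152/161.

152/161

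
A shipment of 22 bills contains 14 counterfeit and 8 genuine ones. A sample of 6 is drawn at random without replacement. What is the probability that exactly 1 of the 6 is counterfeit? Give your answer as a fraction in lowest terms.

112/10659

The sample space is all 6-subsets of the 22: C(22,6) = 74613.
Selections with exactly 1 counterfeit: choose 1 of the 14 counterfeit and 5 of the 8 genuine, C(14,1)·C(8,5) = 14·56 = 784.
Probability = 784/74613 = 112/10659.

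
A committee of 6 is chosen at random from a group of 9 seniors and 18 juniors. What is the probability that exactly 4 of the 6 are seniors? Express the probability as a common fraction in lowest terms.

There are C(27,6) = 296010 ways to choose 6 from 27.
Selections with exactly 4 seniors: choose 4 of the 9 seniors and 2 of the 18 juniors, C(9,4)·C(18,2) = 126·153 = 19278.
Probability = 19278/296010 = 1071/16445.

1071/16445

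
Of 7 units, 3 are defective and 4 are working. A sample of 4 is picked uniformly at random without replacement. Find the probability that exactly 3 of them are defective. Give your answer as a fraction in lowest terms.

4/35

The sample space is all 4-subsets of the 7: C(7,4) = 35.
Selections with exactly 3 defective: choose 3 of the 3 defective and 1 of the 4 working, C(3,3)·C(4,1) = 1·4 = 4.
Probability = 4/35.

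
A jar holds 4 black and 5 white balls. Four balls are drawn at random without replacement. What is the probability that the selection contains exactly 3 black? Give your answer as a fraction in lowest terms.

10/63

There are C(9,4) = 126 ways to choose 4 from 9.
Selections with exactly 3 black: choose 3 of the 4 black and 1 of the 5 white, C(4,3)·C(5,1) = 4·5 = 20.
Probability = 20/126 = 10/63.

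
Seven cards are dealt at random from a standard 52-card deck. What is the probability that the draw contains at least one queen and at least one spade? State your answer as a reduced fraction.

There are C(52,7) = 133784560 possible draws.
By inclusion-exclusion on the complements, draws missing all queens or all spades: C(48,7) + C(39,7) − C(36,7) = 73629072 + 15380937 − 8347680 = 80662329.
So draws with at least one of each: 133784560 − 80662329 = 53122231, probability 53122231/133784560.

53122231/133784560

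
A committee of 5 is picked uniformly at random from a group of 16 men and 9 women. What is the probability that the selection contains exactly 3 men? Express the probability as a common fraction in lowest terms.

96/253

There are C(25,5) = 53130 ways to choose 5 from 25.
Selections with exactly 3 men: choose 3 of the 16 men and 2 of the 9 women, C(16,3)·C(9,2) = 560·36 = 20160.
Probability = 20160/53130 = 96/253.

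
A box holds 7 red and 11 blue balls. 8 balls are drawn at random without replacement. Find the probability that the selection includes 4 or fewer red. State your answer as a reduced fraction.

31/34

Total selections: C(18,8) = 43758.
Favorable selections (4 or fewer red): C(7,0)·C(11,8) + C(7,1)·C(11,7) + C(7,2)·C(11,6) + C(7,3)·C(11,5) + C(7,4)·C(11,4) = 165 + 2310 + 9702 + 16170 + 11550 = 39897.
Probability = 39897/43758 = 31/34.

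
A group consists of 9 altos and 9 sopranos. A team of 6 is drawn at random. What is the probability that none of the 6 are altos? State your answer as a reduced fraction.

There are C(18,6) = 18564 possible selections.
Selections with no altos (all sopranos): C(9,6) = 84.
Probability = 84/18564 = 1/221.

1/221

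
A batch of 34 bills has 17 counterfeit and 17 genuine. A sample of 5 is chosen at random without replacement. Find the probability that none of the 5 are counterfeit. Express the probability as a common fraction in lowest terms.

91/4092

There are C(34,5) = 278256 possible selections.
Selections with no counterfeit (all genuine): C(17,5) = 6188.
Probability = 6188/278256 = 91/4092.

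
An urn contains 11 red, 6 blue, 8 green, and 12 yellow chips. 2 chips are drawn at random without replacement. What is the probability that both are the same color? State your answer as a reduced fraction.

There are C(37,2) = 666 ways to draw 2 chips.
All same color: C(11,2) + C(6,2) + C(8,2) + C(12,2) = 55 + 15 + 28 + 66 = 164.
Probability = 164/666 = 82/333.

82/333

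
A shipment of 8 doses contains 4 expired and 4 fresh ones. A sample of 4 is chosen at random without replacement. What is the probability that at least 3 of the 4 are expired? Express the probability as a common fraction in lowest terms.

17/70

There are C(8,4) = 70 ways to choose the 4.
Favorable selections (at least 3 expired): C(4,3)·C(4,1) + C(4,4)·C(4,0) = 16 + 1 = 17.
Probability = 17/70.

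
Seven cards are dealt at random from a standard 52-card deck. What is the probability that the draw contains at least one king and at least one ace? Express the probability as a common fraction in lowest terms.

3105873/16723070

There are C(52,7) = 133784560 possible draws.
By inclusion-exclusion on the complements, draws missing all kings or all aces: C(48,7) + C(48,7) − C(44,7) = 73629072 + 73629072 − 38320568 = 108937576.
So draws with at least one of each: 133784560 − 108937576 = 24846984, probability 24846984/133784560 = 3105873/16723070.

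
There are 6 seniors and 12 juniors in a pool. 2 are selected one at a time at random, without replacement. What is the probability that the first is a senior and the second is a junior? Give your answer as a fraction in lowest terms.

Multiply the conditional probabilities at each draw: 6/18 · 12/17 = 72/306 = 4/17.

4/17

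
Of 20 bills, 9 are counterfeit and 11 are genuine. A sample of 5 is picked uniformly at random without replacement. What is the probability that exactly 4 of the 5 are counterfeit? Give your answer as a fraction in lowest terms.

231/2584

There are C(20,5) = 15504 ways to choose 5 from 20.
Selections with exactly 4 counterfeit: choose 4 of the 9 counterfeit and 1 of the 11 genuine, C(9,4)·C(11,1) = 126·11 = 1386.
Probability = 1386/15504 = 231/2584.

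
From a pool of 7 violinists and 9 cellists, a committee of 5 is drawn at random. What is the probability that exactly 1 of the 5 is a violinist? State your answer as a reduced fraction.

21/104

Total number of selections: C(16,5) = 4368.
Selections with exactly 1 violinist: choose 1 of the 7 violinists and 4 of the 9 cellists, C(7,1)·C(9,4) = 7·126 = 882.
Probability = 882/4368 = 21/104.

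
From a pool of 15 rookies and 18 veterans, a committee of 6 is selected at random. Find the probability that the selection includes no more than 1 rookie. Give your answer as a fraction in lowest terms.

There are C(33,6) = 1107568 ways to choose the 6.
Favorable selections (no more than 1 rookie): C(15,0)·C(18,6) + C(15,1)·C(18,5) = 18564 + 128520 = 147084.
Probability = 147084/1107568 = 5253/39556.

5253/39556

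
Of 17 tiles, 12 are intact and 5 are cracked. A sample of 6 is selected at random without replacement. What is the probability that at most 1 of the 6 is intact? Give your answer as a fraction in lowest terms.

3/3094

Total selections: C(17,6) = 12376.
Favorable selections (at most 1 intact): C(12,1)·C(5,5) = 12.
Probability = 12/12376 = 3/3094.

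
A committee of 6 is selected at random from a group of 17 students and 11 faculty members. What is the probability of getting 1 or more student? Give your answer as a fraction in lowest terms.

8959/8970

There are C(28,6) = 376740 ways to choose the 6.
Favorable selections (1 or more student): C(17,1)·C(11,5) + C(17,2)·C(11,4) + C(17,3)·C(11,3) + C(17,4)·C(11,2) + C(17,5)·C(11,1) + C(17,6)·C(11,0) = 7854 + 44880 + 112200 + 130900 + 68068 + 12376 = 376278.
Probability = 376278/376740 = 8959/8970.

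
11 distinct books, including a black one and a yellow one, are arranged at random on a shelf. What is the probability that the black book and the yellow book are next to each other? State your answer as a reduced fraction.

There are 11! = 39916800 arrangements.
Treat the black book and the yellow book as a block: 10! arrangements of the blocks × 2 orders within the block = 2·3628800 = 7257600.
Probability = 7257600/39916800 = 2/11.

2/11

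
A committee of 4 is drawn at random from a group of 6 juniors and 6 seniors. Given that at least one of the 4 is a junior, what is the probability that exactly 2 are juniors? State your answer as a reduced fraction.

Work in counts. Selections with at least one junior: C(12,4) − C(6,4) = 495 − 15 = 480.
Of those, selections where exactly 2 are juniors: C(6,2)·C(6,2) = 15·15 = 225.
Conditional probability = 225/480 = 15/32.

15/32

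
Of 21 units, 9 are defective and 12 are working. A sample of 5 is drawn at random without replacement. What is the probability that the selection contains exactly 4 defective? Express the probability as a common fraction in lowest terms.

24/323

Total number of selections: C(21,5) = 20349.
Selections with exactly 4 defective: choose 4 of the 9 defective and 1 of the 12 working, C(9,4)·C(12,1) = 126·12 = 1512.
Probability = 1512/20349 = 24/323.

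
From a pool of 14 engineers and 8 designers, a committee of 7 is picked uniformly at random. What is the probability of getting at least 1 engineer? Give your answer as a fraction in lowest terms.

Total selections: C(22,7) = 170544.
The complement is all 7 are designers: C(8,7) = 8.
Probability = 1 − 8/170544 = 170536/170544 = 21317/21318.

21317/21318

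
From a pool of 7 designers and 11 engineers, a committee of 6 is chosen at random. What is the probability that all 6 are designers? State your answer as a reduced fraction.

1/2652

There are C(18,6) = 18564 possible selections.
Selections with all designers: C(7,6) = 7.
Probability = 7/18564 = 1/2652.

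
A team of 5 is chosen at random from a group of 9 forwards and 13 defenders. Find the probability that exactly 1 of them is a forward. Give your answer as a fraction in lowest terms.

65/266

There are C(22,5) = 26334 ways to choose 5 from 22.
Selections with exactly 1 forward: choose 1 of the 9 forwards and 4 of the 13 defenders, C(9,1)·C(13,4) = 9·715 = 6435.
Probability = 6435/26334 = 65/266.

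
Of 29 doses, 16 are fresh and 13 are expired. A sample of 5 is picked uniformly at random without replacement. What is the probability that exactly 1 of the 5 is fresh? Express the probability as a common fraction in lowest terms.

176/1827

Total number of selections: C(29,5) = 118755.
Selections with exactly 1 fresh: choose 1 of the 16 fresh and 4 of the 13 expired, C(16,1)·C(13,4) = 16·715 = 11440.
Probability = 11440/118755 = 176/1827.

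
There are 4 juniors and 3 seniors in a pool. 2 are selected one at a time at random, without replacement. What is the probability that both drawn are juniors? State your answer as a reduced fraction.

Multiply the conditional probabilities at each draw: 4/7 · 3/6 = 12/42 = 2/7.

2/7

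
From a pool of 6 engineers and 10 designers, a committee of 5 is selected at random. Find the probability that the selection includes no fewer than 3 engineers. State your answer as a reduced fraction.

Total selections: C(16,5) = 4368.
Favorable selections (no fewer than 3 engineers): C(6,3)·C(10,2) + C(6,4)·C(10,1) + C(6,5)·C(10,0) = 900 + 150 + 6 = 1056.
Probability = 1056/4368 = 22/91.

22/91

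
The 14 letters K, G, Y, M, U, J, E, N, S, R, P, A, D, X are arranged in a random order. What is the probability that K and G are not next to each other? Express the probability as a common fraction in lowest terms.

There are 14! = 87178291200 arrangements.
Arrangements with K and G adjacent: 2·13! = 12454041600.
So not adjacent: 87178291200 − 12454041600 = 74724249600, probability 74724249600/87178291200 = 6/7.

6/7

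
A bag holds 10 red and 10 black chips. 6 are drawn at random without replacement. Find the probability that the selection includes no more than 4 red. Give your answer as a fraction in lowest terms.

Total selections: C(20,6) = 38760.
Count the complement (more than 4 red): C(10,5)·C(10,1) + C(10,6)·C(10,0) = 2520 + 210 = 2730.
Probability = 1 − 2730/38760 = 36030/38760 = 1201/1292.

1201/1292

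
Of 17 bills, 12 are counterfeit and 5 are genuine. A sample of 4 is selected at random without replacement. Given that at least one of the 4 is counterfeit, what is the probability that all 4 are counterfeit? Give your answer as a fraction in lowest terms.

Work in counts. Selections with at least one counterfeit: C(17,4) − C(5,4) = 2380 − 5 = 2375.
Of those, selections where all 4 are counterfeit: C(12,4) = 495.
Conditional probability = 495/2375 = 99/475.

99/475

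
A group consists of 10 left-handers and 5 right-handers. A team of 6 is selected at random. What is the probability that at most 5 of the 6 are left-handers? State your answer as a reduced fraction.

Total selections: C(15,6) = 5005.
Favorable selections (at most 5 left-handers): C(10,1)·C(5,5) + C(10,2)·C(5,4) + C(10,3)·C(5,3) + C(10,4)·C(5,2) + C(10,5)·C(5,1) = 10 + 225 + 1200 + 2100 + 1260 = 4795.
Probability = 4795/5005 = 137/143.

137/143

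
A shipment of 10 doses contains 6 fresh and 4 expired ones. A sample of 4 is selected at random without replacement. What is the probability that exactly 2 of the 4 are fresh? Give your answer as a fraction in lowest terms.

3/7

Total number of selections: C(10,4) = 210.
Selections with exactly 2 fresh: choose 2 of the 6 fresh and 2 of the 4 expired, C(6,2)·C(4,2) = 15·6 = 90.
Probability = 90/210 = 3/7.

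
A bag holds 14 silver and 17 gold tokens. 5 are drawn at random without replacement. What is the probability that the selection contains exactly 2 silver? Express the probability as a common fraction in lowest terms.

Total number of selections: C(31,5) = 169911.
Selections with exactly 2 silver: choose 2 of the 14 silver and 3 of the 17 gold, C(14,2)·C(17,3) = 91·680 = 61880.
Probability = 61880/169911 = 8840/24273.

8840/24273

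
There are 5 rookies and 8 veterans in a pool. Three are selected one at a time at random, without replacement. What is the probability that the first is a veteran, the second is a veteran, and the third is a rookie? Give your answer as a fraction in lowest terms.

Multiply the conditional probabilities at each draw: 8/13 · 7/12 · 5/11 = 280/1716 = 70/429.

70/429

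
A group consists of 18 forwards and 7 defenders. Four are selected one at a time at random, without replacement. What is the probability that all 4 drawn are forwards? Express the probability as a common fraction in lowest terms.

Multiply the conditional probabilities at each draw: 18/25 · 17/24 · 16/23 · 15/22 = 73440/303600 = 306/1265.

306/1265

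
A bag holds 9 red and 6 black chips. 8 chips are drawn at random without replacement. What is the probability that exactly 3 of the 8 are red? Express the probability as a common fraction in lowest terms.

There are C(15,8) = 6435 ways to choose 8 from 15.
Selections with exactly 3 red: choose 3 of the 9 red and 5 of the 6 black, C(9,3)·C(6,5) = 84·6 = 504.
Probability = 504/6435 = 56/715.

56/715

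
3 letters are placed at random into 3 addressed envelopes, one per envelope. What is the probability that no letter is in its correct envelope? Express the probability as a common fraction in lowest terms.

1/3

There are 3! = 6 assignments.
By inclusion-exclusion, assignments with no fixed points: C(3,0)·3! − C(3,1)·2! + C(3,2)·1! − C(3,3)·0! = 2.
Probability = 2/6 = 1/3.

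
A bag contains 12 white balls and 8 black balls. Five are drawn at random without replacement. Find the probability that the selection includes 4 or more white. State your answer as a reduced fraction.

99/323

There are C(20,5) = 15504 ways to choose the 5.
Favorable selections (4 or more white): C(12,4)·C(8,1) + C(12,5)·C(8,0) = 3960 + 792 = 4752.
Probability = 4752/15504 = 99/323.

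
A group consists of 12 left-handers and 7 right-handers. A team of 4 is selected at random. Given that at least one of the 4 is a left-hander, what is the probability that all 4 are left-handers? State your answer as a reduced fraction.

495/3841

Work in counts. Selections with at least one left-hander: C(19,4) − C(7,4) = 3876 − 35 = 3841.
Of those, selections where all 4 are left-handers: C(12,4) = 495.
Conditional probability = 495/3841.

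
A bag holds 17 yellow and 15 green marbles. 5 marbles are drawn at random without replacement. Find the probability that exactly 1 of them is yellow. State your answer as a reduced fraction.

3315/28768

Total number of selections: C(32,5) = 201376.
Selections with exactly 1 yellow: choose 1 of the 17 yellow and 4 of the 15 green, C(17,1)·C(15,4) = 17·1365 = 23205.
Probability = 23205/201376 = 3315/28768.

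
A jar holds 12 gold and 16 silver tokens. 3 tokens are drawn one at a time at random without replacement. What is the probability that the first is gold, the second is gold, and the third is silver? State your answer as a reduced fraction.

88/819

Multiply the conditional probabilities at each draw: 12/28 · 11/27 · 16/26 = 2112/19656 = 88/819.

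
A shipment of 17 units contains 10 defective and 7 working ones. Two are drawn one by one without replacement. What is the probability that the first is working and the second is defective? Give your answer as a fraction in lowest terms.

Multiply the conditional probabilities at each draw: 7/17 · 10/16 = 70/272 = 35/136.

35/136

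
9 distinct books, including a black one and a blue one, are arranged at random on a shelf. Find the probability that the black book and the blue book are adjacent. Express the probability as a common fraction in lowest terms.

There are 9! = 362880 arrangements.
Treat the black book and the blue book as a block: 8! arrangements of the blocks × 2 orders within the block = 2·40320 = 80640.
Probability = 80640/362880 = 2/9.

2/9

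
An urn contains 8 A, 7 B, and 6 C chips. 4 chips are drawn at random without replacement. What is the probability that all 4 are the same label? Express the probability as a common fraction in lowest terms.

8/399

There are C(21,4) = 5985 ways to draw 4 chips.
All same label: C(8,4) + C(7,4) + C(6,4) = 70 + 35 + 15 = 120.
Probability = 120/5985 = 8/399.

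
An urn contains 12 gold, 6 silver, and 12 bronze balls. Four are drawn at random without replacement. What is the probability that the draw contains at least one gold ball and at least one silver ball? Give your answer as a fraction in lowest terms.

4738/9135

There are C(30,4) = 27405 possible draws.
By inclusion-exclusion on the complements, draws missing all gold or all silver: C(18,4) + C(24,4) − C(12,4) = 3060 + 10626 − 495 = 13191.
So draws with at least one of each: 27405 − 13191 = 14214, probability 14214/27405 = 4738/9135.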